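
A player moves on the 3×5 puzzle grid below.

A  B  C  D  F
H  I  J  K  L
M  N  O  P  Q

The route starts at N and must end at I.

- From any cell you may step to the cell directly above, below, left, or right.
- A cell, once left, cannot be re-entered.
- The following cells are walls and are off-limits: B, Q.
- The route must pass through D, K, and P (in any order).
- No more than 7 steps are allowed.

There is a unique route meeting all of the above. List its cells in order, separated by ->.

N -> O -> P -> K -> D -> C -> J -> I

Any route must reach D, K, and P and still end at I within 7 moves, so the order of the required stops is forced.
Route from N: 2× right (reaching P), 2× up (reaching D), left to C, down to J, left to I — 7 moves in all.
Check: all required cells visited; 7 ≤ 7 moves.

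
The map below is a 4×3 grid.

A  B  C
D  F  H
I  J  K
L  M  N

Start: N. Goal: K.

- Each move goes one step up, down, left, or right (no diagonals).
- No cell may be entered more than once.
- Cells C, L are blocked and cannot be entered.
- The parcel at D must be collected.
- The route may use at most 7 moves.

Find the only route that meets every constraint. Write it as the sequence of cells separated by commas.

The 7-move cap with required stops at D leaves no slack for detours.
Route from N: left to M, up to J, left to I, up to D, 2× right (reaching H), down to K — 7 moves in all.
Check: all required cells visited; 7 ≤ 7 moves.

N, M, J, I, D, F, H, K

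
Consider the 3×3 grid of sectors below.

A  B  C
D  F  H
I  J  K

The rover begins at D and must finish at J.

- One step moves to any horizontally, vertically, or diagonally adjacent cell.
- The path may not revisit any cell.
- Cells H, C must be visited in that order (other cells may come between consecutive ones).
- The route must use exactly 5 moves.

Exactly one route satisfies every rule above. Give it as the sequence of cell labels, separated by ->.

The waypoints must appear in the order H, C, with no cell reused.
Route from D: up-right 1 to B, down-right 1 to H, up 1 to C, down-left 1 to F, down 1 to J — 5 moves in all.
Check: order respected (H at step 2, C at step 3); 5 moves as required.

D -> B -> H -> C -> F -> J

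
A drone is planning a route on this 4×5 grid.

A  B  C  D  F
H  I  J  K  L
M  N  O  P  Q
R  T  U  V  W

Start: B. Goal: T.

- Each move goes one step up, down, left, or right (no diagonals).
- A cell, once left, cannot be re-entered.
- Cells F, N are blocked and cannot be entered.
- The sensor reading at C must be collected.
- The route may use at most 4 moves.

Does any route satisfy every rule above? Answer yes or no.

Even ignoring the no-revisit rule, getting from B to T via C needs at least 1 + 4 = 5 moves (Manhattan distance per leg), which exceeds the 4-move limit.

no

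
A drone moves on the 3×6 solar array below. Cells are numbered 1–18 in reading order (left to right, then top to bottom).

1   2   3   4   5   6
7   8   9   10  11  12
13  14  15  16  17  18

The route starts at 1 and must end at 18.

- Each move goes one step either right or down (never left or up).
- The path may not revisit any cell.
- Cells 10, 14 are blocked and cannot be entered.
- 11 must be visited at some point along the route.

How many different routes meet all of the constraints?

A right/down-only route from 1 to 18 makes exactly 2 down-moves and 5 right-moves in some order.
With no other constraints that would be C(7,2) = 21 routes.
Split at 11 and multiply the segment counts (each segment already excludes blocked cells): 1→11: 1; 11→18: 2; product = 2.
That gives 2 routes.

2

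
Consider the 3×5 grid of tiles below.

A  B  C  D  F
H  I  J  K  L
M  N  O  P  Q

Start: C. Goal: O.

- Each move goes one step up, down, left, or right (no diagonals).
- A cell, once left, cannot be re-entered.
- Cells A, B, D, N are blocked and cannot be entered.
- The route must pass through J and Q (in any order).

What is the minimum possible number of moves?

Any route passes through J and Q in some order between C and O. Summing Manhattan distances along each leg and taking the cheapest ordering (C → J → Q → O) gives a lower bound of 1 + 3 + 2 = 6 moves.
A route of 6 moves achieves this: C → J → K → L → Q → P → O.
Since 6 matches the lower bound, it is optimal.

6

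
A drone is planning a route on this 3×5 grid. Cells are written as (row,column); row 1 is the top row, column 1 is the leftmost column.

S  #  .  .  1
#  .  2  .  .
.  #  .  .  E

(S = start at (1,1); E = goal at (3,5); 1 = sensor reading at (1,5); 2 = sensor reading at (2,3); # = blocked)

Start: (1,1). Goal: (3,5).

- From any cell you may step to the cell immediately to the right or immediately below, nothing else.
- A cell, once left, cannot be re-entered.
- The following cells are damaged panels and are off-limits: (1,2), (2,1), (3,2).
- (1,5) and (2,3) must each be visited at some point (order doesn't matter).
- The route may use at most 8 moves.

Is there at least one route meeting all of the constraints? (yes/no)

no

(2,3) is below but to the left of (1,5): going (1,5) → (2,3) would need a leftward move and (2,3) → (1,5) an upward move, so no right/down-only route can visit both required cells.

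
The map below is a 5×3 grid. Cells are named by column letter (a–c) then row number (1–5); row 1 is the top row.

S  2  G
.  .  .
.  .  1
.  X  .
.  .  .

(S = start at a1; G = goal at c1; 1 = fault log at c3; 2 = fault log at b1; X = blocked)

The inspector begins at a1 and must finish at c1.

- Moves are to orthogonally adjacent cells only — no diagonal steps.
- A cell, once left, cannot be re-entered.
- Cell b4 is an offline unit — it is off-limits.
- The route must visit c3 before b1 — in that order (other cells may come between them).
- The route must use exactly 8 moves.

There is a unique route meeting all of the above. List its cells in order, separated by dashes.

a1 - a2 - a3 - b3 - c3 - c2 - b2 - b1 - c1

The waypoints must appear in the order c3, b1, with no cell reused.
Route from a1: 2× down (reaching a3), 2× right (reaching c3), up to c2, left to b2, up to b1, right to c1 — 8 moves in all.
Check: order respected (1 at step 4, 2 at step 7); 8 moves as required.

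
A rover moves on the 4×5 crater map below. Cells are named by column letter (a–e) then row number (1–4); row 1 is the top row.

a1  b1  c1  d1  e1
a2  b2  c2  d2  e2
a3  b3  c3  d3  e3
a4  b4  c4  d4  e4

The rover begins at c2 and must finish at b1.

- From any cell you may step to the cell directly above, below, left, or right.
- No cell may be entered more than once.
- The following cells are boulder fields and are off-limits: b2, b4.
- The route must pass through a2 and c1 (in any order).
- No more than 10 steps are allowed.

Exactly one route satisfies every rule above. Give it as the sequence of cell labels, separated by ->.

The 10-move cap with required stops at a2, c1 leaves no slack for detours.
Route from c2: up 1 to c1, right 1 to d1, down 2 to d3, left 3 to a3, up 2 to a1, right 1 to b1 — 10 moves in all.
Check: all required cells visited; 10 ≤ 10 moves.

c2 -> c1 -> d1 -> d2 -> d3 -> c3 -> b3 -> a3 -> a2 -> a1 -> b1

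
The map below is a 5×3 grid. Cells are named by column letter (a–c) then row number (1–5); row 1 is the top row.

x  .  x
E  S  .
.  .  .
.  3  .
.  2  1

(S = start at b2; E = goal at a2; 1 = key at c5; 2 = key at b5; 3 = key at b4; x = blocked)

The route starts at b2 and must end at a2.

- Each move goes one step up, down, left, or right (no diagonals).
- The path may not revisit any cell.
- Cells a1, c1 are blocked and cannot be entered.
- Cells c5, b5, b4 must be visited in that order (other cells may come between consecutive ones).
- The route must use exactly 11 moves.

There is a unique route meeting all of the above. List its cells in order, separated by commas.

b2, c2, c3, c4, c5, b5, a5, a4, b4, b3, a3, a2

The waypoints must appear in the order c5, b5, b4, with no cell reused.
Route from b2: right to c2, 3× down (reaching c5), 2× left (reaching a5), up to a4, right to b4, up to b3, left to a3, up to a2 — 11 moves in all.
Check: order respected (1 at step 4, 2 at step 5, 3 at step 8); 11 moves as required.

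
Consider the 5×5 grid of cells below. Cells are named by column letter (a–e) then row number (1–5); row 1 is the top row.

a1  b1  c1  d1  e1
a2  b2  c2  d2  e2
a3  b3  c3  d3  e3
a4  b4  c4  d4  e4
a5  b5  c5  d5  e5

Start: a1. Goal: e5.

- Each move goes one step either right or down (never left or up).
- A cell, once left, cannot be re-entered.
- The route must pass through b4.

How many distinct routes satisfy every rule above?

A right/down-only route from a1 to e5 makes exactly 4 down-moves and 4 right-moves in some order.
With no other constraints that would be C(8,4) = 70 routes.
Split at b4 and multiply the segment counts: a1→b4: 4; b4→e5: 4; product = 16.
That gives 16 routes.

16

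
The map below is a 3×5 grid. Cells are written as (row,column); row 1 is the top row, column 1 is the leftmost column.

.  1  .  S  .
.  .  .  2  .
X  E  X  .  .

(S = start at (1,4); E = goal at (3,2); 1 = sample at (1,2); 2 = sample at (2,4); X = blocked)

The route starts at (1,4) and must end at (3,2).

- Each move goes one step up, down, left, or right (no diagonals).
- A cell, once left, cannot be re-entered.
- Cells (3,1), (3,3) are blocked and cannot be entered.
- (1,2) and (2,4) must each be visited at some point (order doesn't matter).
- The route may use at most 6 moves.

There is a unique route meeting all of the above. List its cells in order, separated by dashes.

(1,4) - (2,4) - (2,3) - (1,3) - (1,2) - (2,2) - (3,2)

The 6-move cap with required stops at (1,2), (2,4) leaves no slack for detours.
Route from (1,4): down 1 to (2,4), left 1 to (2,3), up 1 to (1,3), left 1 to (1,2), down 2 to (3,2) — 6 moves in all.
Check: all required cells visited; 6 ≤ 6 moves.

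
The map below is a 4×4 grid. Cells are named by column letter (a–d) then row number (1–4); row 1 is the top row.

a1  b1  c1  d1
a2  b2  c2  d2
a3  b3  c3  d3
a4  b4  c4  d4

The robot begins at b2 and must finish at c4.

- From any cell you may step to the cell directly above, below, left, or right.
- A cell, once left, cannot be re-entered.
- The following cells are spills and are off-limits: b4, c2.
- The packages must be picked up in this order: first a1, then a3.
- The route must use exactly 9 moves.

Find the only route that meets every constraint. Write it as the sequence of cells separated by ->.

The waypoints must appear in the order a1, a3, with no cell reused.
Route from b2: up 1 to b1, left 1 to a1, down 2 to a3, right 3 to d3, down 1 to d4, left 1 to c4 — 9 moves in all.
Check: order respected (a1 at step 2, a3 at step 4); 9 moves as required.

b2 -> b1 -> a1 -> a2 -> a3 -> b3 -> c3 -> d3 -> d4 -> c4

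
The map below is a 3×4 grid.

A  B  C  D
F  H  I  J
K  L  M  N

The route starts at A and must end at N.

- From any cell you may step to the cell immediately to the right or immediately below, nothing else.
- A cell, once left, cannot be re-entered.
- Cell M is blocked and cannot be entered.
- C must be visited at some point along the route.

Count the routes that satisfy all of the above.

2

A right/down-only route from A to N makes exactly 2 down-moves and 3 right-moves in some order.
With no other constraints that would be C(5,2) = 10 routes.
Split at C and multiply the segment counts (each segment already excludes blocked cells): A→C: 1; C→N: 2; product = 2.
That gives 2 routes.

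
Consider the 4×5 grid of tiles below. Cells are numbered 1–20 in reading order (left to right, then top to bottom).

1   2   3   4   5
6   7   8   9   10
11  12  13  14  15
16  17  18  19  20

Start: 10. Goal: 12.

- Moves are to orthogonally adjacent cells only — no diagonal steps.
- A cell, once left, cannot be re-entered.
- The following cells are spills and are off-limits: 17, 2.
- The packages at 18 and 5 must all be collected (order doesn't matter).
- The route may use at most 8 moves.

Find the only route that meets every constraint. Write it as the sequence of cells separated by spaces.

Any route must reach 18 and 5 and still end at 12 within 8 moves, so the order of the required stops is forced.
Route from 10: up 1 to 5, left 1 to 4, down 3 to 19, left 1 to 18, up 1 to 13, left 1 to 12 — 8 moves in all.
Check: all required cells visited; 8 ≤ 8 moves.

10 5 4 9 14 19 18 13 12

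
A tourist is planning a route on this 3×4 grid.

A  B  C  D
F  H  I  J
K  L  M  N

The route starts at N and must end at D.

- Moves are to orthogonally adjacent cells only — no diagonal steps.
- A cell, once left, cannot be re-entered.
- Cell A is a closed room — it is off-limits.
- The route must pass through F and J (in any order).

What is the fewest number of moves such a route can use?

8

Any route passes through F and J in some order between N and D. Summing Manhattan distances along each leg and taking the cheapest ordering (N → J → F → D) gives a lower bound of 1 + 3 + 4 = 8 moves.
A route of 8 moves achieves this: N → M → L → K → F → H → I → J → D.
Since 8 matches the lower bound, it is optimal.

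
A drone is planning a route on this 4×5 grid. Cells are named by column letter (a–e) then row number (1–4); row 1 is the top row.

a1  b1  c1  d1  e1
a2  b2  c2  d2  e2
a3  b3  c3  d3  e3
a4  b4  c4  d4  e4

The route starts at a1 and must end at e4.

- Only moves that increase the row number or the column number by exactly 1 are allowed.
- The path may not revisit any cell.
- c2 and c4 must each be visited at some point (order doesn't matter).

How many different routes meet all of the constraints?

A right/down-only route from a1 to e4 makes exactly 3 down-moves and 4 right-moves in some order.
With no other constraints that would be C(7,3) = 35 routes.
A monotone route can only reach the required cells in the order c2, c4, so split there and multiply the segment counts: a1→c2: 3; c2→c4: 1; c4→e4: 1; product = 3.
That gives 3 routes.

3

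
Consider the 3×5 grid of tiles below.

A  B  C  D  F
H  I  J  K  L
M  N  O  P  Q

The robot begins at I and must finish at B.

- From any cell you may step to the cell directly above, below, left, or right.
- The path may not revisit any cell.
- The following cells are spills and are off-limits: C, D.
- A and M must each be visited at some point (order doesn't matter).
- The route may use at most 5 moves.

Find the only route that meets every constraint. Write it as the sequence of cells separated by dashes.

I - N - M - H - A - B

Any route must reach A and M and still end at B within 5 moves, so the order of the required stops is forced.
Route from I: down to N, left to M, 2× up (reaching A), right to B — 5 moves in all.
Check: all required cells visited; 5 ≤ 5 moves.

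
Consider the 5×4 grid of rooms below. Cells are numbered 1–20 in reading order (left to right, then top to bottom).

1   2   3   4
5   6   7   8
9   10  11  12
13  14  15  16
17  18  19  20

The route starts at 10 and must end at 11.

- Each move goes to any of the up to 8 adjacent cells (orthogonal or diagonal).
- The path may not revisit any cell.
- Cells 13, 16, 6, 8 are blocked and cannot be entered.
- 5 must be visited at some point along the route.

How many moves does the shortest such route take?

Any route passes through 5 somewhere between 10 and 11. Summing Chebyshev distances along the two legs (10 → 5 → 11) gives a lower bound of 1 + 2 = 3 moves.
The shortest route satisfying every rule uses 4 moves: 10 → 5 → 2 → 7 → 11.
The no-revisit rule (legs can't share cells) pushes the minimum above the 3-move bound; an exhaustive check rules out every length from 3 to 3, leaving 4 as the minimum.

4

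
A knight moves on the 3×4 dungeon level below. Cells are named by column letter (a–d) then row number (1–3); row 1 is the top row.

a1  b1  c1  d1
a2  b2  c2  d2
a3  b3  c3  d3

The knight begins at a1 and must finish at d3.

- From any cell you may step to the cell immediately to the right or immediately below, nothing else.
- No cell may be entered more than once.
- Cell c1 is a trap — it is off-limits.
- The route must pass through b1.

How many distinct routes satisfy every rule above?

3

A right/down-only route from a1 to d3 makes exactly 2 down-moves and 3 right-moves in some order.
With no other constraints that would be C(5,2) = 10 routes.
Split at b1 and multiply the segment counts (each segment already excludes blocked cells): a1→b1: 1; b1→d3: 3; product = 3.
That gives 3 routes.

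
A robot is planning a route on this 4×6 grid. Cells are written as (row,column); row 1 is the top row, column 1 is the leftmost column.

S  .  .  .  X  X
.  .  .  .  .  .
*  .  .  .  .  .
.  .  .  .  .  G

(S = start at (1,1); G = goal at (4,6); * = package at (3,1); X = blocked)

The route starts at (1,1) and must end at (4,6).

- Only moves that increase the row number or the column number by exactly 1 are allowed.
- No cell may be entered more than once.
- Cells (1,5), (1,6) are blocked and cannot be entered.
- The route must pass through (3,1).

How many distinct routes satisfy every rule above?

A right/down-only route from (1,1) to (4,6) makes exactly 3 down-moves and 5 right-moves in some order.
With no other constraints that would be C(8,3) = 56 routes.
Split at (3,1) and multiply the segment counts (each segment already excludes blocked cells): (1,1)→(3,1): 1; (3,1)→(4,6): 6; product = 6.
That gives 6 routes.

6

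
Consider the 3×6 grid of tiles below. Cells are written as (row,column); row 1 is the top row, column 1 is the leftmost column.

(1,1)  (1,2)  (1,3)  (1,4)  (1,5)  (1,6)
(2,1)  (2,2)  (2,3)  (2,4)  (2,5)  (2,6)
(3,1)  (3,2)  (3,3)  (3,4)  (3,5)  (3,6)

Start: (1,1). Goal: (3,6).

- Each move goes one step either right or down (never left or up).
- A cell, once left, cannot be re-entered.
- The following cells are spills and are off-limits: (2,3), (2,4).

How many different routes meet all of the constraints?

A right/down-only route from (1,1) to (3,6) makes exactly 2 down-moves and 5 right-moves in some order.
With no other constraints that would be C(7,2) = 21 routes.
Subtract routes through each blocked cell (inclusion–exclusion for overlaps): − through (2,3): 12 − through (2,4): 12 + through (2,3)&(2,4): 9 → 6.
That gives 6 routes.

6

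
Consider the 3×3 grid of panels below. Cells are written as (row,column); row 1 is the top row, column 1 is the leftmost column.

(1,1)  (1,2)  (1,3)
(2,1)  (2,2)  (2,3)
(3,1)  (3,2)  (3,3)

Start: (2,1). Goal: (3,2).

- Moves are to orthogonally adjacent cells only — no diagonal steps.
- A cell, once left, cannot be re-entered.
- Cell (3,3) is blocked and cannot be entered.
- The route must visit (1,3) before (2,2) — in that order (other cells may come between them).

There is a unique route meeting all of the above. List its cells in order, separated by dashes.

(2,1) - (1,1) - (1,2) - (1,3) - (2,3) - (2,2) - (3,2)

The waypoints must appear in the order (1,3), (2,2), with no cell reused.
Route from (2,1): up to (1,1), 2× right (reaching (1,3)), down to (2,3), left to (2,2), down to (3,2) — 6 moves in all.
Check: order respected ((1,3) at step 3, (2,2) at step 5).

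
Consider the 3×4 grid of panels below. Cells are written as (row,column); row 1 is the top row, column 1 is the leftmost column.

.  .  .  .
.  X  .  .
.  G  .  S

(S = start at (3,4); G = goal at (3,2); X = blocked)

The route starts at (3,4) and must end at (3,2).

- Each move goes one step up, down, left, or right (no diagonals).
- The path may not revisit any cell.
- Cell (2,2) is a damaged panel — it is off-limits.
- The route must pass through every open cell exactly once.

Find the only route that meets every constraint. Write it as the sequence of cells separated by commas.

Need to visit all 11 open cells exactly once, starting at (3,4) and ending at (3,2).
Cell (1,2) has only two open neighbours ((1,1) and (1,3)), so the path must pass straight through it: one of those is the cell it's entered from and the other is where it exits.
Route from (3,4): left to (3,3), up to (2,3), right to (2,4), up to (1,4), 3× left (reaching (1,1)), 2× down (reaching (3,1)), right to (3,2) — 10 moves in all.
Check: all 11 open cells covered.

(3,4), (3,3), (2,3), (2,4), (1,4), (1,3), (1,2), (1,1), (2,1), (3,1), (3,2)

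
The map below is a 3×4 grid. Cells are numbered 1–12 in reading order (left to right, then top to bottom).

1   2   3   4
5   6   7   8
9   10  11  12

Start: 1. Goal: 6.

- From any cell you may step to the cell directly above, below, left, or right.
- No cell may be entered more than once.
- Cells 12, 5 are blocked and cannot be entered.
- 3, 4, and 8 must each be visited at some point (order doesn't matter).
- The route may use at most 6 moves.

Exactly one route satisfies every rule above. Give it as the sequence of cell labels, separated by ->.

1 -> 2 -> 3 -> 4 -> 8 -> 7 -> 6

The budget equals the shortest possible length, so every move has to be on a shortest route through the required cells.
Route from 1: 3× right (reaching 4), down to 8, 2× left (reaching 6) — 6 moves in all.
Check: all required cells visited; 6 ≤ 6 moves.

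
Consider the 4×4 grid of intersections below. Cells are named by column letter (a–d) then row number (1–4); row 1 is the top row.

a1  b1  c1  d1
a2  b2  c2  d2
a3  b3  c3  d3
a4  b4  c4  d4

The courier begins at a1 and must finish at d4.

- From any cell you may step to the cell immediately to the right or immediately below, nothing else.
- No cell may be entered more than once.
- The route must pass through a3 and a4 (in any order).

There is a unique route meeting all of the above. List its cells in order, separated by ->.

a1 -> a2 -> a3 -> a4 -> b4 -> c4 -> d4

Moves only go right or down, so the column and row indices never decrease.
Route from a1: 3× down (reaching a4), 3× right (reaching d4) — 6 moves in all.
Check: all required cells visited.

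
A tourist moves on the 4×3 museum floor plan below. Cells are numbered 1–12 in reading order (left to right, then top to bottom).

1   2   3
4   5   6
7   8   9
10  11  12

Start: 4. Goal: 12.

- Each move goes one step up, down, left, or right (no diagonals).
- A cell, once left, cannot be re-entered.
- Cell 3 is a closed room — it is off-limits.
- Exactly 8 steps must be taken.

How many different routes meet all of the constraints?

Need simple routes of exactly 8 moves from 4 to 12 (Manhattan distance 4, so 2 moves are spent on a detour and 2 undoing it).
Enumerating: 4 1 2 5 8 7 10 11 12 | 4 1 2 5 6 9 8 11 12 | 4 7 10 11 8 5 6 9 12 | 4 5 6 9 8 7 10 11 12.
That gives 4 routes.

4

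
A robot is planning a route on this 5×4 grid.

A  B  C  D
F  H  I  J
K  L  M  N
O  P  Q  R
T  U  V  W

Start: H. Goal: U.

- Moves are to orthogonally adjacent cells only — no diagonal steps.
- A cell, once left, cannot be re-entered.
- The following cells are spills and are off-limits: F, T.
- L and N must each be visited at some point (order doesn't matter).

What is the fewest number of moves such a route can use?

Any route passes through L and N in some order between H and U. Summing Manhattan distances along each leg and taking the cheapest ordering (H → L → N → U) gives a lower bound of 1 + 2 + 4 = 7 moves.
A route of 7 moves achieves this: H → L → M → N → R → W → V → U.
Since 7 matches the lower bound, it is optimal.

7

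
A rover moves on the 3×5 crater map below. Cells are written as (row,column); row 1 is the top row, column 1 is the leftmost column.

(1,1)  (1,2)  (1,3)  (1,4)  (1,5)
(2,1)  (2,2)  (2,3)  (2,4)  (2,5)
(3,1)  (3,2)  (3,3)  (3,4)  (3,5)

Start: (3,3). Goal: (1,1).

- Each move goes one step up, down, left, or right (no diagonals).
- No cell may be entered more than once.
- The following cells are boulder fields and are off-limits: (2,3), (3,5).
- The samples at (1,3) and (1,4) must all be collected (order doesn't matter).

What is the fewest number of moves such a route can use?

Any route passes through (1,3) and (1,4) in some order between (3,3) and (1,1). Summing Manhattan distances along each leg and taking the cheapest ordering ((3,3) → (1,4) → (1,3) → (1,1)) gives a lower bound of 3 + 1 + 2 = 6 moves.
A route of 6 moves achieves this: (3,3) → (3,4) → (2,4) → (1,4) → (1,3) → (1,2) → (1,1).
Since 6 matches the lower bound, it is optimal.

6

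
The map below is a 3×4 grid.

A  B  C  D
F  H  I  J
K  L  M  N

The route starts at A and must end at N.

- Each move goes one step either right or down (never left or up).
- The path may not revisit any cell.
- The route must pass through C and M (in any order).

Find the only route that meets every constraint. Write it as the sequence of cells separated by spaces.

A B C I M N

Moves only go right or down, so the column and row indices never decrease.
Route from A: right 2 to C, down 2 to M, right 1 to N — 5 moves in all.
Check: all required cells visited.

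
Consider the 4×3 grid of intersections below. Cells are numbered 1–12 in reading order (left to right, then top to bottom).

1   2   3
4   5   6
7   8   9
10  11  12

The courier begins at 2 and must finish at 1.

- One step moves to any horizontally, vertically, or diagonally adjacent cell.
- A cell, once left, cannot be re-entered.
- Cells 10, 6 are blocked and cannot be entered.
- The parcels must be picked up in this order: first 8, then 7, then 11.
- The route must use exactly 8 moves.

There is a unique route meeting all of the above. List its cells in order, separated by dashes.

The waypoints must appear in the order 8, 7, 11, with no cell reused.
Route from 2: down-left 1 to 4, down-right 1 to 8, left 1 to 7, down-right 1 to 11, right 1 to 12, up 1 to 9, up-left 2 to 1 — 8 moves in all.
Check: order respected (8 at step 2, 7 at step 3, 11 at step 4); 8 moves as required.

2 - 4 - 8 - 7 - 11 - 12 - 9 - 5 - 1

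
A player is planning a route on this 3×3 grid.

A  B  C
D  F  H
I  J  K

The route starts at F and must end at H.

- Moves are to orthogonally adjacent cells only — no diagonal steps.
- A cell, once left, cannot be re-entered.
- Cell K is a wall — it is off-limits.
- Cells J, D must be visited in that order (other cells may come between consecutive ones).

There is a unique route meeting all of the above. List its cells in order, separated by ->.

The waypoints must appear in the order J, D, with no cell reused.
Route from F: down to J, left to I, 2× up (reaching A), 2× right (reaching C), down to H — 7 moves in all.
Check: order respected (J at step 1, D at step 3).

F -> J -> I -> D -> A -> B -> C -> H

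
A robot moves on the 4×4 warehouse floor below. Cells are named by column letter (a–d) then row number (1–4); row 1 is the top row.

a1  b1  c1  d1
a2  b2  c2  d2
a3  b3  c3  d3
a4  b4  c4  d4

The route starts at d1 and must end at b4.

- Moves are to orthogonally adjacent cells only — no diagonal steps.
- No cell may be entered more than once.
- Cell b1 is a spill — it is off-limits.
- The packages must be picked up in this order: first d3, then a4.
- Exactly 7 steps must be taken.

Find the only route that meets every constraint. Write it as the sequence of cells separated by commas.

d1, d2, d3, c3, b3, a3, a4, b4

The waypoints must appear in the order d3, a4, with no cell reused.
Route from d1: down 2 to d3, left 3 to a3, down 1 to a4, right 1 to b4 — 7 moves in all.
Check: order respected (d3 at step 2, a4 at step 6); 7 moves as required.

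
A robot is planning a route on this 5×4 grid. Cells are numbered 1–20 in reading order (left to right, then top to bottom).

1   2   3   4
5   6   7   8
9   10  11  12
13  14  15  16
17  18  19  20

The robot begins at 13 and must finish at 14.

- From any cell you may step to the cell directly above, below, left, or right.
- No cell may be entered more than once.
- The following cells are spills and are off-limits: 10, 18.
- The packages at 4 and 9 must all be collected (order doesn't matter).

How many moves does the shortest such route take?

11

Any route passes through 4 and 9 in some order between 13 and 14. Summing Manhattan distances along each leg and taking the cheapest ordering (13 → 9 → 4 → 14) gives a lower bound of 1 + 5 + 5 = 11 moves.
A route of 11 moves achieves this: 13 → 9 → 5 → 1 → 2 → 3 → 4 → 8 → 12 → 16 → 15 → 14.
Since 11 matches the lower bound, it is optimal.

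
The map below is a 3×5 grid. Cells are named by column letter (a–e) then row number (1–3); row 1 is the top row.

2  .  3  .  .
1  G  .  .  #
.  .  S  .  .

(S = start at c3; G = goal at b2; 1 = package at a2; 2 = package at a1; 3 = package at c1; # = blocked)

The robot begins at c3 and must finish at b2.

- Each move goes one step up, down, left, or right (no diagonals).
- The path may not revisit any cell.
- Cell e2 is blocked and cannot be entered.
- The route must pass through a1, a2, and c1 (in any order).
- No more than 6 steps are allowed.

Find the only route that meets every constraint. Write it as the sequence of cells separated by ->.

c3 -> c2 -> c1 -> b1 -> a1 -> a2 -> b2

The budget equals the shortest possible length, so every move has to be on a shortest route through the required cells.
Route from c3: 2× up (reaching c1), 2× left (reaching a1), down to a2, right to b2 — 6 moves in all.
Check: all required cells visited; 6 ≤ 6 moves.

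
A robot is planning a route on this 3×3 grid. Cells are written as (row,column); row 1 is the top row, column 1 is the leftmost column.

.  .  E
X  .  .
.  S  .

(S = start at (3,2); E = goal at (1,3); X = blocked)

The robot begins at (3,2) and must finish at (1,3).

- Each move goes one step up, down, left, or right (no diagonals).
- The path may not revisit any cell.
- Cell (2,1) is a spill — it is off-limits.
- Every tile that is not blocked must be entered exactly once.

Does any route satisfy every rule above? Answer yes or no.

Cell (1,1) has only one open neighbour but is neither the start nor the goal, so a Hamiltonian route would have to both enter and leave it through the same neighbour — impossible without revisiting.

no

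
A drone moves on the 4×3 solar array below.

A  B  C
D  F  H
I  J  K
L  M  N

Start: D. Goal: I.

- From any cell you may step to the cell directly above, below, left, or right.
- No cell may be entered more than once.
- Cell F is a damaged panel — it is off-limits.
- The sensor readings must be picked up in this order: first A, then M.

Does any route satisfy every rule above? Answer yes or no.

One route that works: D → A → B → C → H → K → N → M → J → I.

yes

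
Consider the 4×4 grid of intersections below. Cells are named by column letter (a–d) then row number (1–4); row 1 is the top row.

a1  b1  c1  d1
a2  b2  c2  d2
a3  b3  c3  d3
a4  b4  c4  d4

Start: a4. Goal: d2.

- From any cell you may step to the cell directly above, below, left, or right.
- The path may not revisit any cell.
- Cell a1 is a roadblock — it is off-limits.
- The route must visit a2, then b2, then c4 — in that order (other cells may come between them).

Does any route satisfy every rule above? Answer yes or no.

yes

One route that works: a4 → a3 → a2 → b2 → b3 → b4 → c4 → c3 → c2 → d2.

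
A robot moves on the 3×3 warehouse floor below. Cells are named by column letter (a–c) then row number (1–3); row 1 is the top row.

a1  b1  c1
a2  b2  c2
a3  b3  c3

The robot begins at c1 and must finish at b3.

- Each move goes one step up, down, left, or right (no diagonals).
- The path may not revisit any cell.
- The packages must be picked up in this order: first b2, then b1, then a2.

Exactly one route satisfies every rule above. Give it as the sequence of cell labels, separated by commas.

c1, c2, b2, b1, a1, a2, a3, b3

The waypoints must appear in the order b2, b1, a2, with no cell reused.
Route from c1: down 1 to c2, left 1 to b2, up 1 to b1, left 1 to a1, down 2 to a3, right 1 to b3 — 7 moves in all.
Check: order respected (b2 at step 2, b1 at step 3, a2 at step 5).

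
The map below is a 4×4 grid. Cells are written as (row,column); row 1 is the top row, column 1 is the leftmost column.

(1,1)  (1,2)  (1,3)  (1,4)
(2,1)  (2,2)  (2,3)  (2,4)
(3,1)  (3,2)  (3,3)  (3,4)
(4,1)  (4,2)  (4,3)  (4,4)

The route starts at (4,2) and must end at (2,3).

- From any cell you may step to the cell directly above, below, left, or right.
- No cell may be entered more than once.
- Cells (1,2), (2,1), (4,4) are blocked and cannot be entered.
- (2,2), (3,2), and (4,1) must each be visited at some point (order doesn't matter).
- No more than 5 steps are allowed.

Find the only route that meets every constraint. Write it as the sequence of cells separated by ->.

(4,2) -> (4,1) -> (3,1) -> (3,2) -> (2,2) -> (2,3)

The budget equals the shortest possible length, so every move has to be on a shortest route through the required cells.
Route from (4,2): left to (4,1), up to (3,1), right to (3,2), up to (2,2), right to (2,3) — 5 moves in all.
Check: all required cells visited; 5 ≤ 5 moves.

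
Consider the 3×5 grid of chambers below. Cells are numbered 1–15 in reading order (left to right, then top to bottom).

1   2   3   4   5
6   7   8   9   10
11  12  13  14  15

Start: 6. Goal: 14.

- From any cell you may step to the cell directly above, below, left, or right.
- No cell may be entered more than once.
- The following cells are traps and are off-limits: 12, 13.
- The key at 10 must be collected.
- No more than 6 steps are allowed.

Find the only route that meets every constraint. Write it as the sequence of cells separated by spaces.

Any route must reach 10 and still end at 14 within 6 moves, so the order of the required stops is forced.
Route from 6: right 4 to 10, down 1 to 15, left 1 to 14 — 6 moves in all.
Check: all required cells visited; 6 ≤ 6 moves.

6 7 8 9 10 15 14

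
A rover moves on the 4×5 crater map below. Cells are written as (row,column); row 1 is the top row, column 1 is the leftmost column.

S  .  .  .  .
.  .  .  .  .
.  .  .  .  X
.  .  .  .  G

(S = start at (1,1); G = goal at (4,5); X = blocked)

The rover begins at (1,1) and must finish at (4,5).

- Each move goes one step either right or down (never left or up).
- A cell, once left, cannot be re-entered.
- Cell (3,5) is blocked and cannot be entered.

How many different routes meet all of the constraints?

20

A right/down-only route from (1,1) to (4,5) makes exactly 3 down-moves and 4 right-moves in some order.
With no other constraints that would be C(7,3) = 35 routes.
Subtract routes through each blocked cell (inclusion–exclusion for overlaps): − through (3,5): 15 → 20.
That gives 20 routes.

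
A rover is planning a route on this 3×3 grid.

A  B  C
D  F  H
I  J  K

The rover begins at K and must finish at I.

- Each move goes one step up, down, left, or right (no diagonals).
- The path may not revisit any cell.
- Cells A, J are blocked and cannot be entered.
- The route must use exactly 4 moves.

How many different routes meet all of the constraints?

1

Need simple routes of exactly 4 moves from K to I (Manhattan distance 2, so 1 moves are spent on a detour and 1 undoing it).
Enumerating: K H F D I.
That gives 1 route.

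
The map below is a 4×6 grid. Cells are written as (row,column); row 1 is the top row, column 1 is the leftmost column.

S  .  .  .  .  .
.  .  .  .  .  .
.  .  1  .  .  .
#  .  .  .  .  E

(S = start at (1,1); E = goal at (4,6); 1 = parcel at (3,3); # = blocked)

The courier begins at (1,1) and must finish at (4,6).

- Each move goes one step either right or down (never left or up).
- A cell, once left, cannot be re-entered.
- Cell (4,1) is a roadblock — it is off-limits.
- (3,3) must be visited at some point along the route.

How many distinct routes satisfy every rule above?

A right/down-only route from (1,1) to (4,6) makes exactly 3 down-moves and 5 right-moves in some order.
With no other constraints that would be C(8,3) = 56 routes.
Split at (3,3) and multiply the segment counts (each segment already excludes blocked cells): (1,1)→(3,3): 6; (3,3)→(4,6): 4; product = 24.
That gives 24 routes.

24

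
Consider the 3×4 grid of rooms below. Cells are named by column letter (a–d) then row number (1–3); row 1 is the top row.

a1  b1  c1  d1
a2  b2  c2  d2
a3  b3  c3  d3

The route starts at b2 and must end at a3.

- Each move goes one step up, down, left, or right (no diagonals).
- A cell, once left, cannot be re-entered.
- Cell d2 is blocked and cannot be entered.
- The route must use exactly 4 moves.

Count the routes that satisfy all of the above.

2

Need simple routes of exactly 4 moves from b2 to a3 (Manhattan distance 2, so 1 moves are spent on a detour and 1 undoing it).
Enumerating: b2 b1 a1 a2 a3 | b2 c2 c3 b3 a3.
That gives 2 routes.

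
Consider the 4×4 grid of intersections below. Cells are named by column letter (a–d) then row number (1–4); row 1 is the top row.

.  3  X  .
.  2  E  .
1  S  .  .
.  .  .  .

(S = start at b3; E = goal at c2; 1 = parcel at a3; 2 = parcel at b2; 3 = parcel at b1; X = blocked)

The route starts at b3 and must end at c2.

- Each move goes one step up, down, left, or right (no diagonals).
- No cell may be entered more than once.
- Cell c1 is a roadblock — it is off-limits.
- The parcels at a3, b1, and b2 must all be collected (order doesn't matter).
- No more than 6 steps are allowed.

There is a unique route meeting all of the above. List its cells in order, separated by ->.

Any route must reach a3, b1, and b2 and still end at c2 within 6 moves, so the order of the required stops is forced.
Route from b3: left 1 to a3, up 2 to a1, right 1 to b1, down 1 to b2, right 1 to c2 — 6 moves in all.
Check: all required cells visited; 6 ≤ 6 moves.

b3 -> a3 -> a2 -> a1 -> b1 -> b2 -> c2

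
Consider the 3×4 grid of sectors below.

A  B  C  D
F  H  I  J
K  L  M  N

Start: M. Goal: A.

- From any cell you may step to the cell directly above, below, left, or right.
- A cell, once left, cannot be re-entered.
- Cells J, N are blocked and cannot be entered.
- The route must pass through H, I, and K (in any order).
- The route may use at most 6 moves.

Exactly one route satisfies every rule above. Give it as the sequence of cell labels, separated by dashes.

The 6-move cap with required stops at H, I, K leaves no slack for detours.
Route from M: up to I, left to H, down to L, left to K, 2× up (reaching A) — 6 moves in all.
Check: all required cells visited; 6 ≤ 6 moves.

M - I - H - L - K - F - A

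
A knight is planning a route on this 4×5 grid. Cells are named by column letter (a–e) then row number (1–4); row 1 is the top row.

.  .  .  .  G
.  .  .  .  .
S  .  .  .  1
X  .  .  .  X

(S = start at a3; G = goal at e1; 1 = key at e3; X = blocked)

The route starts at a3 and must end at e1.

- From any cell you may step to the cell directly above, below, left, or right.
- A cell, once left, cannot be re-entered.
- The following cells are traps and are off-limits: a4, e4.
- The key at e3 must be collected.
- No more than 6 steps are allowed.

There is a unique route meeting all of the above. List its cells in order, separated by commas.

a3, b3, c3, d3, e3, e2, e1

Any route must reach e3 and still end at e1 within 6 moves, so the order of the required stops is forced.
Route from a3: 4× right (reaching e3), 2× up (reaching e1) — 6 moves in all.
Check: all required cells visited; 6 ≤ 6 moves.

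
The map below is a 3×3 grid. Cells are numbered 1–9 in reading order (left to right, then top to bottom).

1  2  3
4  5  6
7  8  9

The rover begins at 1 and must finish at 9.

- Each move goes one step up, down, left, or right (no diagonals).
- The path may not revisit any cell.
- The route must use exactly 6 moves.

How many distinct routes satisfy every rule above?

Need simple routes of exactly 6 moves from 1 to 9 (Manhattan distance 4, so 1 moves are spent on a detour and 1 undoing it).
Enumerating: 1 4 7 8 5 6 9 | 1 4 5 2 3 6 9 | 1 2 5 4 7 8 9 | 1 2 3 6 5 8 9.
That gives 4 routes.

4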